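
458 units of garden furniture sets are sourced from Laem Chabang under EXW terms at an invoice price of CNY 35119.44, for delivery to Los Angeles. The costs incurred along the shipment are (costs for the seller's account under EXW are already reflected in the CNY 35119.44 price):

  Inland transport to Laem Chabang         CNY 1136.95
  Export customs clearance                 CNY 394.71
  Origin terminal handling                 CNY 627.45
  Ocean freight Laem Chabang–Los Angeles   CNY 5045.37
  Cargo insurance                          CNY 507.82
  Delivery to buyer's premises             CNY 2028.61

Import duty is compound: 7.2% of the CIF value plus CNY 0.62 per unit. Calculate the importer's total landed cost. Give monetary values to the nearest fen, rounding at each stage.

Total landed cost: CNY 48228.20

EXW: the seller makes goods available at their premises; the buyer bears all onward costs.
CIF value = EXW price + inland to port + export clearance + origin terminal + freight + insurance = 35119.44 + 1136.95 + 394.71 + 627.45 + 5045.37 + 507.82 = 42831.74
Ad valorem component: 42831.74 × 7.2% = 3083.89
Specific component: 458 × 0.62 = 283.96
Import duty = 3083.89 + 283.96 = 3367.85
Buyer bears: inland to port 1136.95 + export clearance 394.71 + origin terminal 627.45 + freight 5045.37 + insurance 507.82 + delivery 2028.61 + duty 3367.85 = 13108.76
Landed cost = invoice 35119.44 + 13108.76 = 48228.20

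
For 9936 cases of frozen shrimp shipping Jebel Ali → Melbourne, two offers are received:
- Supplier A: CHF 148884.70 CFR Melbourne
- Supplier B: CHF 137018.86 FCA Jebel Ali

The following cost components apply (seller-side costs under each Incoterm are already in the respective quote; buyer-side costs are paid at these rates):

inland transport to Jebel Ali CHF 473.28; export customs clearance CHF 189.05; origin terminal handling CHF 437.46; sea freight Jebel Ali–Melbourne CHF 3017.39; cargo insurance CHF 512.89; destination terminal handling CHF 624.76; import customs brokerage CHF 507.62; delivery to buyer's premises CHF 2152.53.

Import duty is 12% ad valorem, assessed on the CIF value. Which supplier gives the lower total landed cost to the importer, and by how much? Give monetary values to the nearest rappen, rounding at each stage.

Supplier A (CFR):
CIF value = CFR price + insurance = 148884.70 + 512.89 = 149397.59
Import duty = 149397.59 × 12% = 17927.71
Buyer bears (A): 512.89 + 624.76 + 507.62 + 2152.53 = 3797.80
Landed cost (A) = invoice 148884.70 + 3797.80 + duty 17927.71 = 170610.21
Supplier B (FCA):
CIF value = FCA price + origin terminal + freight + insurance = 137018.86 + 437.46 + 3017.39 + 512.89 = 140986.60
Import duty = 140986.60 × 12% = 16918.39
Buyer bears (B): 437.46 + 3017.39 + 512.89 + 624.76 + 507.62 + 2152.53 = 7252.65
Landed cost (B) = invoice 137018.86 + 7252.65 + duty 16918.39 = 161189.90
Difference = |170610.21 − 161189.90| = 9420.31

Supplier B is cheaper by CHF 9420.31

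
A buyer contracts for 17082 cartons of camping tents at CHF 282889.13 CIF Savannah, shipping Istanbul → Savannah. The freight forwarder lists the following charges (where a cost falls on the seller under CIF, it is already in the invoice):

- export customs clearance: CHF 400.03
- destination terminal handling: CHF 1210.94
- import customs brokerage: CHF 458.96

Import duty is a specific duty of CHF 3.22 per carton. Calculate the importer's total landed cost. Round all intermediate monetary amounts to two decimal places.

CIF: the seller pays costs through ocean freight and marine insurance to the destination port.
Already in the invoice (seller's account under CIF): export clearance — exclude.
The CIF price already equals the CIF value: 282889.13
Import duty = 17082 × 3.22 = 55004.04
Buyer bears: destination terminal 1210.94 + brokerage 458.96 + duty 55004.04 = 56673.94
Landed cost = invoice 282889.13 + 56673.94 = 339563.07

Total landed cost: CHF 339563.07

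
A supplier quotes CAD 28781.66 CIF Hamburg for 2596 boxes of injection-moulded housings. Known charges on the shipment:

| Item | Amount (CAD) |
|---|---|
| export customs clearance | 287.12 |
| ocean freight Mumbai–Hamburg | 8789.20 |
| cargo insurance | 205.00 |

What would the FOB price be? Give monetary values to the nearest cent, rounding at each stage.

Not relevant to the conversion: export clearance — on the seller under both CIF and FOB; already in the CIF price and stays in the FOB price.
From CIF to FOB, the seller no longer bears: freight, insurance.
FOB price = 28781.66 − 8789.20 − 205.00 = 19787.46

FOB price: CAD 19787.46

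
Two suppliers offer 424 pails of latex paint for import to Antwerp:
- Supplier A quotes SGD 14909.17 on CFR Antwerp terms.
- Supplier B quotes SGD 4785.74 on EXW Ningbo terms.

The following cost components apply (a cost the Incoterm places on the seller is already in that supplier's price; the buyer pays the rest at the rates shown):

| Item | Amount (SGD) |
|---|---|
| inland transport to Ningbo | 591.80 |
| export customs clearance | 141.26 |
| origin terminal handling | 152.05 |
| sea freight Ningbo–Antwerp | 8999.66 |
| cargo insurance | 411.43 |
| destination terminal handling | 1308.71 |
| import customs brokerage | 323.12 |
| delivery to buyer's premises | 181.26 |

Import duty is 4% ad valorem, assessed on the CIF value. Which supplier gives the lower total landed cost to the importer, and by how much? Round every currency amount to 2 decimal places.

Supplier A (CFR):
CIF value = CFR price + insurance = 14909.17 + 411.43 = 15320.60
Import duty = 15320.60 × 4% = 612.82
Buyer bears (A): 411.43 + 1308.71 + 323.12 + 181.26 = 2224.52
Landed cost (A) = invoice 14909.17 + 2224.52 + duty 612.82 = 17746.51
Supplier B (EXW):
CIF value = EXW price + inland to port + export clearance + origin terminal + freight + insurance = 4785.74 + 591.80 + 141.26 + 152.05 + 8999.66 + 411.43 = 15081.94
Import duty = 15081.94 × 4% = 603.28
Buyer bears (B): 591.80 + 141.26 + 152.05 + 8999.66 + 411.43 + 1308.71 + 323.12 + 181.26 = 12109.29
Landed cost (B) = invoice 4785.74 + 12109.29 + duty 603.28 = 17498.31
Difference = |17746.51 − 17498.31| = 248.20

Supplier B is cheaper by SGD 248.20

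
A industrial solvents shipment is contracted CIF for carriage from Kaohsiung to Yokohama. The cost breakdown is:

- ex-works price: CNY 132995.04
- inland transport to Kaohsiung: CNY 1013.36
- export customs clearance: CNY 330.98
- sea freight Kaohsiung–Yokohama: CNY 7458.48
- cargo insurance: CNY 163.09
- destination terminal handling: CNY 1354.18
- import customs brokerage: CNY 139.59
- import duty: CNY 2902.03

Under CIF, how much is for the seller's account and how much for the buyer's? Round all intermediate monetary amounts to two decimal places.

Seller: CNY 141960.95; buyer: CNY 4395.80

CIF: the seller pays costs through ocean freight and marine insurance to the destination port.
Seller's account: goods 132995.04 + inland to port 1013.36 + export clearance 330.98 + freight 7458.48 + insurance 163.09 = 141960.95
Buyer's account: destination terminal 1354.18 + brokerage 139.59 + duty 2902.03 = 4395.80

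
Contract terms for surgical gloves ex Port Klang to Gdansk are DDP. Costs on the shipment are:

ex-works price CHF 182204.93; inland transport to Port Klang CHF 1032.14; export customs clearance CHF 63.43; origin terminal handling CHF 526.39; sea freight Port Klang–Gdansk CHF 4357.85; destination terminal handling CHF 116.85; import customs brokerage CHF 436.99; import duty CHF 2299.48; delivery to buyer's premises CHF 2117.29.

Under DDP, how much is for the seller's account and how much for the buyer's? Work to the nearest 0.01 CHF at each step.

Seller: CHF 193155.35; buyer: CHF 0.00

DDP: the seller bears all costs including import duty.
Seller's account: goods 182204.93 + inland to port 1032.14 + export clearance 63.43 + origin terminal 526.39 + freight 4357.85 + destination terminal 116.85 + brokerage 436.99 + duty 2299.48 + delivery 2117.29 = 193155.35
Buyer's account: 0.00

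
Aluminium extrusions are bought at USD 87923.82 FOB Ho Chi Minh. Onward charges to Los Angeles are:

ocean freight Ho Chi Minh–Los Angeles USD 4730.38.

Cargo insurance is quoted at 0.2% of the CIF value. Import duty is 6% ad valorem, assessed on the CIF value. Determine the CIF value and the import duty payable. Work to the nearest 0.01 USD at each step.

Let C be the CIF value. C = FOB price + freight + 0.2% × C
C − 0.2% × C = 87923.82 + 4730.38
0.998 × C = 92654.20
C = 92654.20 / 0.998 = 92839.88
Insurance premium = 0.2% × 92839.88 = 185.68
Import duty = 92839.88 × 6% = 5570.39

CIF value: USD 92839.88; import duty: USD 5570.39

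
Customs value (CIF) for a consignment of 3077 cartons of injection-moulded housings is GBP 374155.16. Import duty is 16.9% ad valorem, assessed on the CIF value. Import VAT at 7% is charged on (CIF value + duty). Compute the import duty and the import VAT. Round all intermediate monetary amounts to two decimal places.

Import duty: GBP 63232.22; import VAT: GBP 30617.12

Import duty = 374155.16 × 16.9% = 63232.22
VAT base = CIF + duty = 374155.16 + 63232.22 = 437387.38
Import VAT = 437387.38 × 7% = 30617.12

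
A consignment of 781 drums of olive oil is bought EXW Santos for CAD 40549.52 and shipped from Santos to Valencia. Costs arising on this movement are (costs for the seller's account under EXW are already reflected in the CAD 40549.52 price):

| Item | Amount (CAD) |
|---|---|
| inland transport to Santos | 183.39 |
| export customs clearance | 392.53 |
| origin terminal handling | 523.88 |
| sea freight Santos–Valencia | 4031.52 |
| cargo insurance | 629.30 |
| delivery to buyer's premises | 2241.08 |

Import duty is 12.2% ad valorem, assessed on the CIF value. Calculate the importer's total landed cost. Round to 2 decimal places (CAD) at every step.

Total landed cost: CAD 54201.06

EXW: the seller makes goods available at their premises; the buyer bears all onward costs.
CIF value = EXW price + inland to port + export clearance + origin terminal + freight + insurance = 40549.52 + 183.39 + 392.53 + 523.88 + 4031.52 + 629.30 = 46310.14
Import duty = 46310.14 × 12.2% = 5649.84
Buyer bears: inland to port 183.39 + export clearance 392.53 + origin terminal 523.88 + freight 4031.52 + insurance 629.30 + delivery 2241.08 + duty 5649.84 = 13651.54
Landed cost = invoice 40549.52 + 13651.54 = 54201.06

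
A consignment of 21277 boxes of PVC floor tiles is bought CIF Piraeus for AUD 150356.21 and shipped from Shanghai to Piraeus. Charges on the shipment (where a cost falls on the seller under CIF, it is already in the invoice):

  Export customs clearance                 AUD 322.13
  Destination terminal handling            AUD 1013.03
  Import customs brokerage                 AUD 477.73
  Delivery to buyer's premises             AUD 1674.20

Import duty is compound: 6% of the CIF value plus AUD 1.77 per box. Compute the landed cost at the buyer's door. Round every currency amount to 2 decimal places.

Total landed cost: AUD 200202.83

CIF: the seller pays costs through ocean freight and marine insurance to the destination port.
Already in the invoice (seller's account under CIF): export clearance — exclude.
The CIF price already equals the CIF value: 150356.21
Ad valorem component: 150356.21 × 6% = 9021.37
Specific component: 21277 × 1.77 = 37660.29
Import duty = 9021.37 + 37660.29 = 46681.66
Buyer bears: destination terminal 1013.03 + brokerage 477.73 + delivery 1674.20 + duty 46681.66 = 49846.62
Landed cost = invoice 150356.21 + 49846.62 = 200202.83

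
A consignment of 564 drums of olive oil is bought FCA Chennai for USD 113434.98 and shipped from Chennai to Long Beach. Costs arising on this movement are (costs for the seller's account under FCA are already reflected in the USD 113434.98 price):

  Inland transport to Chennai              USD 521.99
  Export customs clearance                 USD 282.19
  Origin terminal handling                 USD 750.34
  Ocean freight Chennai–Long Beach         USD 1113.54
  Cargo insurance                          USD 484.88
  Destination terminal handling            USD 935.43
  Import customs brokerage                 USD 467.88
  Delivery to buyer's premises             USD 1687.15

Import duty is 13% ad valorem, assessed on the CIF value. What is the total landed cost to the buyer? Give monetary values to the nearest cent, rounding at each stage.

FCA: the seller delivers export-cleared goods to the carrier; the buyer bears costs from that point.
Already in the invoice (seller's account under FCA): inland to port, export clearance — exclude.
CIF value = FCA price + origin terminal + freight + insurance = 113434.98 + 750.34 + 1113.54 + 484.88 = 115783.74
Import duty = 115783.74 × 13% = 15051.89
Buyer bears: origin terminal 750.34 + freight 1113.54 + insurance 484.88 + destination terminal 935.43 + brokerage 467.88 + delivery 1687.15 + duty 15051.89 = 20491.11
Landed cost = invoice 113434.98 + 20491.11 = 133926.09

Total landed cost: USD 133926.09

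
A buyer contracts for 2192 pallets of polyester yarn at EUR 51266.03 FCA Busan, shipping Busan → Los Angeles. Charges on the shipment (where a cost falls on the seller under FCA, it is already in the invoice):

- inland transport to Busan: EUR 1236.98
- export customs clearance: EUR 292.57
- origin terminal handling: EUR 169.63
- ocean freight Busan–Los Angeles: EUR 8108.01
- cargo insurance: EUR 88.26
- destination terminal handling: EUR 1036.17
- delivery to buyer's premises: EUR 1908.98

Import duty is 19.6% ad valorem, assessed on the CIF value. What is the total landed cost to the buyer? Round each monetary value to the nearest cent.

FCA: the seller delivers export-cleared goods to the carrier; the buyer bears costs from that point.
Already in the invoice (seller's account under FCA): inland to port, export clearance — exclude.
CIF value = FCA price + origin terminal + freight + insurance = 51266.03 + 169.63 + 8108.01 + 88.26 = 59631.93
Import duty = 59631.93 × 19.6% = 11687.86
Buyer bears: origin terminal 169.63 + freight 8108.01 + insurance 88.26 + destination terminal 1036.17 + delivery 1908.98 + duty 11687.86 = 22998.91
Landed cost = invoice 51266.03 + 22998.91 = 74264.94

Total landed cost: EUR 74264.94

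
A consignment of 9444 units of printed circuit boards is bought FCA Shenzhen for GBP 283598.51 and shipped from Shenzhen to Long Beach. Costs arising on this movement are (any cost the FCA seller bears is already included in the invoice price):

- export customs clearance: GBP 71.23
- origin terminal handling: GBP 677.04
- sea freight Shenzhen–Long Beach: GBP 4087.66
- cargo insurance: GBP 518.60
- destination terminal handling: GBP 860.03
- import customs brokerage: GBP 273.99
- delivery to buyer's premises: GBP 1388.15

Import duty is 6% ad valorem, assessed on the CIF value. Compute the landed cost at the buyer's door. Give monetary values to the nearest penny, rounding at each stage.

Total landed cost: GBP 308736.89

FCA: the seller delivers export-cleared goods to the carrier; the buyer bears costs from that point.
Already in the invoice (seller's account under FCA): export clearance — exclude.
CIF value = FCA price + origin terminal + freight + insurance = 283598.51 + 677.04 + 4087.66 + 518.60 = 288881.81
Import duty = 288881.81 × 6% = 17332.91
Buyer bears: origin terminal 677.04 + freight 4087.66 + insurance 518.60 + destination terminal 860.03 + brokerage 273.99 + delivery 1388.15 + duty 17332.91 = 25138.38
Landed cost = invoice 283598.51 + 25138.38 = 308736.89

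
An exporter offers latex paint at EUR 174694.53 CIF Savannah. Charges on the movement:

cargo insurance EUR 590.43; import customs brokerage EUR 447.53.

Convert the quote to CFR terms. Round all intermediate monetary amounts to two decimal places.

CFR price: EUR 174104.10

Not relevant to the conversion: brokerage — on the buyer under both terms; not part of either seller's price.
From CIF to CFR, the seller no longer bears: insurance.
CFR price = 174694.53 − 590.43 = 174104.10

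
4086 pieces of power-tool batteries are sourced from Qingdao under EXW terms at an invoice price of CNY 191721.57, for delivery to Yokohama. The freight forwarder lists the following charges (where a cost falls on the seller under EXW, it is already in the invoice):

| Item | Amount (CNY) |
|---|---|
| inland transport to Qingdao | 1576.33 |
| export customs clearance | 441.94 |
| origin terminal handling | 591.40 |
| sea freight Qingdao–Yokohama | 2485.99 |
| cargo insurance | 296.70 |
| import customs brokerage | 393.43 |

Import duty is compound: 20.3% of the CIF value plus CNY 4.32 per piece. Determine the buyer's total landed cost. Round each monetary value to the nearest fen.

EXW: the seller makes goods available at their premises; the buyer bears all onward costs.
CIF value = EXW price + inland to port + export clearance + origin terminal + freight + insurance = 191721.57 + 1576.33 + 441.94 + 591.40 + 2485.99 + 296.70 = 197113.93
Ad valorem component: 197113.93 × 20.3% = 40014.13
Specific component: 4086 × 4.32 = 17651.52
Import duty = 40014.13 + 17651.52 = 57665.65
Buyer bears: inland to port 1576.33 + export clearance 441.94 + origin terminal 591.40 + freight 2485.99 + insurance 296.70 + brokerage 393.43 + duty 57665.65 = 63451.44
Landed cost = invoice 191721.57 + 63451.44 = 255173.01

Total landed cost: CNY 255173.01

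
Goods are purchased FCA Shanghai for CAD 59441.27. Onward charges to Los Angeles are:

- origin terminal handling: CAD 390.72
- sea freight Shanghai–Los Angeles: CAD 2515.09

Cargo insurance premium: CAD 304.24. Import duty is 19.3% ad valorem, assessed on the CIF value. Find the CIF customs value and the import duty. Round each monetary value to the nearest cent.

CIF value: CAD 62651.32; import duty: CAD 12091.70

CIF = FCA price + pre-shipment costs + freight + insurance
CIF = 59441.27 + 390.72 + 2515.09 + 304.24 = 62651.32
Import duty = 62651.32 × 19.3% = 12091.70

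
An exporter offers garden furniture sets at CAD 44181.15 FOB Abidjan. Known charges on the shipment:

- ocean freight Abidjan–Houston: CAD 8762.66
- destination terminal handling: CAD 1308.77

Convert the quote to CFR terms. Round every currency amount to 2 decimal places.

Not relevant to the conversion: destination terminal — on the buyer under both terms; not part of either seller's price.
From FOB to CFR, the seller additionally bears: freight.
CFR price = 44181.15 + 8762.66 = 52943.81

CFR price: CAD 52943.81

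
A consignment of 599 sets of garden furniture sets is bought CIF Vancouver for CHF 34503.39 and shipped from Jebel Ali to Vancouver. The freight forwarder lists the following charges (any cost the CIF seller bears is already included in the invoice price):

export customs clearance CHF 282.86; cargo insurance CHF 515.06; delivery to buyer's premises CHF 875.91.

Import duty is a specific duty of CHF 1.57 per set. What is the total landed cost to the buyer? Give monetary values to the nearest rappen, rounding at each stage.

Total landed cost: CHF 36319.73

CIF: the seller pays costs through ocean freight and marine insurance to the destination port.
Already in the invoice (seller's account under CIF): export clearance, insurance — exclude.
The CIF price already equals the CIF value: 34503.39
Import duty = 599 × 1.57 = 940.43
Buyer bears: delivery 875.91 + duty 940.43 = 1816.34
Landed cost = invoice 34503.39 + 1816.34 = 36319.73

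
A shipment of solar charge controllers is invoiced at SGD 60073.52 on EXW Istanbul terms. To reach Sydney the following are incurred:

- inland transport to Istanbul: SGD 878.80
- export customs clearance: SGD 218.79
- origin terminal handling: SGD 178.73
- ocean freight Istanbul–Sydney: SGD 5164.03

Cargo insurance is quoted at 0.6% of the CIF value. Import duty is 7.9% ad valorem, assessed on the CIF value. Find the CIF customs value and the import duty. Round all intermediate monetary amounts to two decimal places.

CIF value: SGD 66915.36; import duty: SGD 5286.31

Let C be the CIF value. C = EXW price + pre-shipment costs + freight + 0.6% × C
C − 0.6% × C = 60073.52 + 878.80 + 218.79 + 178.73 + 5164.03
0.994 × C = 66513.87
C = 66513.87 / 0.994 = 66915.36
Insurance premium = 0.6% × 66915.36 = 401.49
Import duty = 66915.36 × 7.9% = 5286.31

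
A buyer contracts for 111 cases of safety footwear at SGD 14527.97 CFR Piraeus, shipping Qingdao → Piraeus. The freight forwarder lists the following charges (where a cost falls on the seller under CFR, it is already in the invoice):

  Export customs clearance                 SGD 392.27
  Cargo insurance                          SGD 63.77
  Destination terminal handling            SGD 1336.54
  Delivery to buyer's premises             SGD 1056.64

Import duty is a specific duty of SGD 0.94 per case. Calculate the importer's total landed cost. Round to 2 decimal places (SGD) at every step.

Total landed cost: SGD 17089.26

CFR: the seller pays costs through ocean freight to the destination port, but not insurance.
Already in the invoice (seller's account under CFR): export clearance — exclude.
CIF value = CFR price + insurance = 14527.97 + 63.77 = 14591.74
Import duty = 111 × 0.94 = 104.34
Buyer bears: insurance 63.77 + destination terminal 1336.54 + delivery 1056.64 + duty 104.34 = 2561.29
Landed cost = invoice 14527.97 + 2561.29 = 17089.26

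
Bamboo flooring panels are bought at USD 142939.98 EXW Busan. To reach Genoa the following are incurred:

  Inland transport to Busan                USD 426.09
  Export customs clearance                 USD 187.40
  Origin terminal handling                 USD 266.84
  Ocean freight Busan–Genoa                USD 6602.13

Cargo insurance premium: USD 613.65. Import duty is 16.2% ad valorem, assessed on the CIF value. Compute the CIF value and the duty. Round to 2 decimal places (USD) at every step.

CIF value: USD 151036.09; import duty: USD 24467.85

CIF = EXW price + pre-shipment costs + freight + insurance
CIF = 142939.98 + 426.09 + 187.40 + 266.84 + 6602.13 + 613.65 = 151036.09
Import duty = 151036.09 × 16.2% = 24467.85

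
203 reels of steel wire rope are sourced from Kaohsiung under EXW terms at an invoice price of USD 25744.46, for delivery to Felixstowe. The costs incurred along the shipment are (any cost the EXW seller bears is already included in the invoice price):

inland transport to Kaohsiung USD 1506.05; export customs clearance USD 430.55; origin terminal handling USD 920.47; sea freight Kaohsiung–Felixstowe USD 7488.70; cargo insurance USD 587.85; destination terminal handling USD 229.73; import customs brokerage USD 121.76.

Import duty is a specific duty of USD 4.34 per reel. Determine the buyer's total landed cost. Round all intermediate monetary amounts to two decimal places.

Total landed cost: USD 37910.59

EXW: the seller makes goods available at their premises; the buyer bears all onward costs.
CIF value = EXW price + inland to port + export clearance + origin terminal + freight + insurance = 25744.46 + 1506.05 + 430.55 + 920.47 + 7488.70 + 587.85 = 36678.08
Import duty = 203 × 4.34 = 881.02
Buyer bears: inland to port 1506.05 + export clearance 430.55 + origin terminal 920.47 + freight 7488.70 + insurance 587.85 + destination terminal 229.73 + brokerage 121.76 + duty 881.02 = 12166.13
Landed cost = invoice 25744.46 + 12166.13 = 37910.59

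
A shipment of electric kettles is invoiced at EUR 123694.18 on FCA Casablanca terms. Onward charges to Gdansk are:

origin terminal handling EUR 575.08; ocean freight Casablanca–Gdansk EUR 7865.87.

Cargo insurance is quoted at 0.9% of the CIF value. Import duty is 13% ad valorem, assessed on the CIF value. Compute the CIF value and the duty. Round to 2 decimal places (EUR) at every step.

Let C be the CIF value. C = FCA price + pre-shipment costs + freight + 0.9% × C
C − 0.9% × C = 123694.18 + 575.08 + 7865.87
0.991 × C = 132135.13
C = 132135.13 / 0.991 = 133335.15
Insurance premium = 0.9% × 133335.15 = 1200.02
Import duty = 133335.15 × 13% = 17333.57

CIF value: EUR 133335.15; import duty: EUR 17333.57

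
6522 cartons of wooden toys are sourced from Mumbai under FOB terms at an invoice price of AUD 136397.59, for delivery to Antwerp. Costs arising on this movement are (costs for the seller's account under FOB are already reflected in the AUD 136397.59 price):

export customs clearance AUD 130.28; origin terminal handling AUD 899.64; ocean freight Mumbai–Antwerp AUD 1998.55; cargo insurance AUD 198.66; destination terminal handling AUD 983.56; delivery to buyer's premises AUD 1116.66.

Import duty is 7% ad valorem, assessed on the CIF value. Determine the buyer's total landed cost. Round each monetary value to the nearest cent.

FOB: the seller bears costs until goods are on board at the origin port; the buyer bears freight, insurance and all costs thereafter.
Already in the invoice (seller's account under FOB): export clearance, origin terminal — exclude.
CIF value = FOB price + freight + insurance = 136397.59 + 1998.55 + 198.66 = 138594.80
Import duty = 138594.80 × 7% = 9701.64
Buyer bears: freight 1998.55 + insurance 198.66 + destination terminal 983.56 + delivery 1116.66 + duty 9701.64 = 13999.07
Landed cost = invoice 136397.59 + 13999.07 = 150396.66

Total landed cost: AUD 150396.66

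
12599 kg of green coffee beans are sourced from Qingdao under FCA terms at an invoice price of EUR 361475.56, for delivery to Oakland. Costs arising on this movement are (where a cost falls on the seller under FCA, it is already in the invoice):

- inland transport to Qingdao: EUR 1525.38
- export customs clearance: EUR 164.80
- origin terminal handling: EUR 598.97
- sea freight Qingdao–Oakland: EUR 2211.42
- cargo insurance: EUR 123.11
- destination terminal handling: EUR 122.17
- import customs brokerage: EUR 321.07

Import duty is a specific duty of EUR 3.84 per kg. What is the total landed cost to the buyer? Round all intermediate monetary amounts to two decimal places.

FCA: the seller delivers export-cleared goods to the carrier; the buyer bears costs from that point.
Already in the invoice (seller's account under FCA): inland to port, export clearance — exclude.
CIF value = FCA price + origin terminal + freight + insurance = 361475.56 + 598.97 + 2211.42 + 123.11 = 364409.06
Import duty = 12599 × 3.84 = 48380.16
Buyer bears: origin terminal 598.97 + freight 2211.42 + insurance 123.11 + destination terminal 122.17 + brokerage 321.07 + duty 48380.16 = 51756.90
Landed cost = invoice 361475.56 + 51756.90 = 413232.46

Total landed cost: EUR 413232.46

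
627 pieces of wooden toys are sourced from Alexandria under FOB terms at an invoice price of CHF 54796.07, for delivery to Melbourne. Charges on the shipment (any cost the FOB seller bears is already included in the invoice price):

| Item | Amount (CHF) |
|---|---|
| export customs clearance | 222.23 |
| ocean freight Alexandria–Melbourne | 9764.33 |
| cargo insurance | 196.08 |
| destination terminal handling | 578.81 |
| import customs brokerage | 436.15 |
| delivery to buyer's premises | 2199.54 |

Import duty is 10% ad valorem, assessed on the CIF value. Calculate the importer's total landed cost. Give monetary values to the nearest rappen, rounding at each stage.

FOB: the seller bears costs until goods are on board at the origin port; the buyer bears freight, insurance and all costs thereafter.
Already in the invoice (seller's account under FOB): export clearance — exclude.
CIF value = FOB price + freight + insurance = 54796.07 + 9764.33 + 196.08 = 64756.48
Import duty = 64756.48 × 10% = 6475.65
Buyer bears: freight 9764.33 + insurance 196.08 + destination terminal 578.81 + brokerage 436.15 + delivery 2199.54 + duty 6475.65 = 19650.56
Landed cost = invoice 54796.07 + 19650.56 = 74446.63

Total landed cost: CHF 74446.63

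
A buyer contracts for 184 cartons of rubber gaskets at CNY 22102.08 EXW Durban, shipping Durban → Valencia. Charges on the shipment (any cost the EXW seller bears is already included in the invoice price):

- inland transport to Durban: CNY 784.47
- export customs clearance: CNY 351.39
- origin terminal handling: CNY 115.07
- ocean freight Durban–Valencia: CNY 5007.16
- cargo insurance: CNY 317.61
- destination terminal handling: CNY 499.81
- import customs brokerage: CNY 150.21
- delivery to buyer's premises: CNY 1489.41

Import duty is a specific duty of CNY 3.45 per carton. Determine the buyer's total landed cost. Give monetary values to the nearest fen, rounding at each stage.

Total landed cost: CNY 31452.01

EXW: the seller makes goods available at their premises; the buyer bears all onward costs.
CIF value = EXW price + inland to port + export clearance + origin terminal + freight + insurance = 22102.08 + 784.47 + 351.39 + 115.07 + 5007.16 + 317.61 = 28677.78
Import duty = 184 × 3.45 = 634.80
Buyer bears: inland to port 784.47 + export clearance 351.39 + origin terminal 115.07 + freight 5007.16 + insurance 317.61 + destination terminal 499.81 + brokerage 150.21 + delivery 1489.41 + duty 634.80 = 9349.93
Landed cost = invoice 22102.08 + 9349.93 = 31452.01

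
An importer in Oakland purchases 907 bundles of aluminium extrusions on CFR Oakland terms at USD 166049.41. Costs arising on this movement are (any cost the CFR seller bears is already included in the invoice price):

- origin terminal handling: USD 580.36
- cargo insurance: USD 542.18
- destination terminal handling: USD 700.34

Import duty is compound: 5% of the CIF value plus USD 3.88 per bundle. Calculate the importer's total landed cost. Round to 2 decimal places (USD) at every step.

Total landed cost: USD 179140.67

CFR: the seller pays costs through ocean freight to the destination port, but not insurance.
Already in the invoice (seller's account under CFR): origin terminal — exclude.
CIF value = CFR price + insurance = 166049.41 + 542.18 = 166591.59
Ad valorem component: 166591.59 × 5% = 8329.58
Specific component: 907 × 3.88 = 3519.16
Import duty = 8329.58 + 3519.16 = 11848.74
Buyer bears: insurance 542.18 + destination terminal 700.34 + duty 11848.74 = 13091.26
Landed cost = invoice 166049.41 + 13091.26 = 179140.67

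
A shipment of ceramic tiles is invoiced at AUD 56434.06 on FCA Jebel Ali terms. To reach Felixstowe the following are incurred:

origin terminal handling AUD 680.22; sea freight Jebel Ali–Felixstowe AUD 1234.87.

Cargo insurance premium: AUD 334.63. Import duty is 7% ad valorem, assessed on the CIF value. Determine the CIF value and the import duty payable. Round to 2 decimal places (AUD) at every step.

CIF value: AUD 58683.78; import duty: AUD 4107.86

CIF = FCA price + pre-shipment costs + freight + insurance
CIF = 56434.06 + 680.22 + 1234.87 + 334.63 = 58683.78
Import duty = 58683.78 × 7% = 4107.86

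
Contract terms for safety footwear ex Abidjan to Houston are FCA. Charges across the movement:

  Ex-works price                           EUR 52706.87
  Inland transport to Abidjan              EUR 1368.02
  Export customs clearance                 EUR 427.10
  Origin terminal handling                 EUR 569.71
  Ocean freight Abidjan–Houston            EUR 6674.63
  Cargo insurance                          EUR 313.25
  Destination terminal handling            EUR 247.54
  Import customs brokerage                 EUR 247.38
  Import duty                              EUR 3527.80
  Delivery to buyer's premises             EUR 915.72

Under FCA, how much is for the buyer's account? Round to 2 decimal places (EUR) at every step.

Buyer's account: EUR 12496.03

FCA: the seller delivers export-cleared goods to the carrier; the buyer bears costs from that point.
Seller's account: goods 52706.87 + inland to port 1368.02 + export clearance 427.10 = 54501.99
Buyer's account: origin terminal 569.71 + freight 6674.63 + insurance 313.25 + destination terminal 247.54 + brokerage 247.38 + duty 3527.80 + delivery 915.72 = 12496.03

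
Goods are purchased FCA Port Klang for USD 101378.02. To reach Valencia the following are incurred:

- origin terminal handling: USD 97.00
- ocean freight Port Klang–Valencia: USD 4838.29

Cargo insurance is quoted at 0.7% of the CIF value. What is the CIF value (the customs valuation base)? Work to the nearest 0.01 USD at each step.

CIF value: USD 107062.75

Let C be the CIF value. C = FCA price + pre-shipment costs + freight + 0.7% × C
C − 0.7% × C = 101378.02 + 97.00 + 4838.29
0.993 × C = 106313.31
C = 106313.31 / 0.993 = 107062.75
Insurance premium = 0.7% × 107062.75 = 749.44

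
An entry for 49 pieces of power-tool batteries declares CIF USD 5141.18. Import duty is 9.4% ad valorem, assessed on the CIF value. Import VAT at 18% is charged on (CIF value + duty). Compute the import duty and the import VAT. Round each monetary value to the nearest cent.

Import duty = 5141.18 × 9.4% = 483.27
VAT base = CIF + duty = 5141.18 + 483.27 = 5624.45
Import VAT = 5624.45 × 18% = 1012.40

Import duty: USD 483.27; import VAT: USD 1012.40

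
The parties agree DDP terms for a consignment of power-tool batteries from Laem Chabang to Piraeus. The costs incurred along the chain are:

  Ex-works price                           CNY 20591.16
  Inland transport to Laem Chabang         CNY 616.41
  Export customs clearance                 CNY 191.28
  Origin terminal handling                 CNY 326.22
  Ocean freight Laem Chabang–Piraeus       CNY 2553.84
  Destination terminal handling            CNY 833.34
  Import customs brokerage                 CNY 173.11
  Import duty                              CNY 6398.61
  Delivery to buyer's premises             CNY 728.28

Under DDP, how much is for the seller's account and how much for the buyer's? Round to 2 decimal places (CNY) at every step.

DDP: the seller bears all costs including import duty.
Seller's account: goods 20591.16 + inland to port 616.41 + export clearance 191.28 + origin terminal 326.22 + freight 2553.84 + destination terminal 833.34 + brokerage 173.11 + duty 6398.61 + delivery 728.28 = 32412.25
Buyer's account: 0.00

Seller: CNY 32412.25; buyer: CNY 0.00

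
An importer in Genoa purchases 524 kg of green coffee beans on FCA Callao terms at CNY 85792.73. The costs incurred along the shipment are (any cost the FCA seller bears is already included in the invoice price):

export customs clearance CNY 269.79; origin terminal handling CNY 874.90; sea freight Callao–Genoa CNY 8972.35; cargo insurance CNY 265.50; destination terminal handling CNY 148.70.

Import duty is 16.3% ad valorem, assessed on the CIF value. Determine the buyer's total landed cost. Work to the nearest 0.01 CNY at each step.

FCA: the seller delivers export-cleared goods to the carrier; the buyer bears costs from that point.
Already in the invoice (seller's account under FCA): export clearance — exclude.
CIF value = FCA price + origin terminal + freight + insurance = 85792.73 + 874.90 + 8972.35 + 265.50 = 95905.48
Import duty = 95905.48 × 16.3% = 15632.59
Buyer bears: origin terminal 874.90 + freight 8972.35 + insurance 265.50 + destination terminal 148.70 + duty 15632.59 = 25894.04
Landed cost = invoice 85792.73 + 25894.04 = 111686.77

Total landed cost: CNY 111686.77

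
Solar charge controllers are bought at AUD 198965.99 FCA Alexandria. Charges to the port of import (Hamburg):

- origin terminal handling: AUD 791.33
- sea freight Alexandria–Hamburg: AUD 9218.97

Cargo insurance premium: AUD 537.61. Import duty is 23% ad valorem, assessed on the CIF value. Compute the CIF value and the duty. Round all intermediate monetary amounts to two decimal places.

CIF = FCA price + pre-shipment costs + freight + insurance
CIF = 198965.99 + 791.33 + 9218.97 + 537.61 = 209513.90
Import duty = 209513.90 × 23% = 48188.20

CIF value: AUD 209513.90; import duty: AUD 48188.20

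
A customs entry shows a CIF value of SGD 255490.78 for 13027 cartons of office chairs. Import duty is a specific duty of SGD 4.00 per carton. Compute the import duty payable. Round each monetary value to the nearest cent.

Import duty: SGD 52108.00

Import duty = 13027 × 4.00 = 52108.00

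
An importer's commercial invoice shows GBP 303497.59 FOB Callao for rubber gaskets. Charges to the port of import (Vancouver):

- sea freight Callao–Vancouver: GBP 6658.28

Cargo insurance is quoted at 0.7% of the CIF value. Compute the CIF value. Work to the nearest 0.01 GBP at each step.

Let C be the CIF value. C = FOB price + freight + 0.7% × C
C − 0.7% × C = 303497.59 + 6658.28
0.993 × C = 310155.87
C = 310155.87 / 0.993 = 312342.27
Insurance premium = 0.7% × 312342.27 = 2186.40

CIF value: GBP 312342.27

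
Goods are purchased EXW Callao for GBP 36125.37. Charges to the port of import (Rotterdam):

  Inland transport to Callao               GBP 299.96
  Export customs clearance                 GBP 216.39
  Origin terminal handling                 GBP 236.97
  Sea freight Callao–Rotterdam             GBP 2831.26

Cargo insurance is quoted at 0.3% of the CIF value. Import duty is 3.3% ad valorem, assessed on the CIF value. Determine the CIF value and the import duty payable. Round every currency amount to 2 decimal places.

Let C be the CIF value. C = EXW price + pre-shipment costs + freight + 0.3% × C
C − 0.3% × C = 36125.37 + 299.96 + 216.39 + 236.97 + 2831.26
0.997 × C = 39709.95
C = 39709.95 / 0.997 = 39829.44
Insurance premium = 0.3% × 39829.44 = 119.49
Import duty = 39829.44 × 3.3% = 1314.37

CIF value: GBP 39829.44; import duty: GBP 1314.37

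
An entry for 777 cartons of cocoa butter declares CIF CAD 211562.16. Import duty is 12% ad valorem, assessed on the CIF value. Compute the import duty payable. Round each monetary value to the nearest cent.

Import duty: CAD 25387.46

Import duty = 211562.16 × 12% = 25387.46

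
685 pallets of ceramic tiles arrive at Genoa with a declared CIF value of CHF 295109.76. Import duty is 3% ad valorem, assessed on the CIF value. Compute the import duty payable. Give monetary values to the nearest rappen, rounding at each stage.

Import duty = 295109.76 × 3% = 8853.29

Import duty: CHF 8853.29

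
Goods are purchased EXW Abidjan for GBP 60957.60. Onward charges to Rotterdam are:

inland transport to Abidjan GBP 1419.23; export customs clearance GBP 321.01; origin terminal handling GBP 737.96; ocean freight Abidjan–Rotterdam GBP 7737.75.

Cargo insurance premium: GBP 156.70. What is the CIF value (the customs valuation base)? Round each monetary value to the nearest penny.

CIF = EXW price + pre-shipment costs + freight + insurance
CIF = 60957.60 + 1419.23 + 321.01 + 737.96 + 7737.75 + 156.70 = 71330.25

CIF value: GBP 71330.25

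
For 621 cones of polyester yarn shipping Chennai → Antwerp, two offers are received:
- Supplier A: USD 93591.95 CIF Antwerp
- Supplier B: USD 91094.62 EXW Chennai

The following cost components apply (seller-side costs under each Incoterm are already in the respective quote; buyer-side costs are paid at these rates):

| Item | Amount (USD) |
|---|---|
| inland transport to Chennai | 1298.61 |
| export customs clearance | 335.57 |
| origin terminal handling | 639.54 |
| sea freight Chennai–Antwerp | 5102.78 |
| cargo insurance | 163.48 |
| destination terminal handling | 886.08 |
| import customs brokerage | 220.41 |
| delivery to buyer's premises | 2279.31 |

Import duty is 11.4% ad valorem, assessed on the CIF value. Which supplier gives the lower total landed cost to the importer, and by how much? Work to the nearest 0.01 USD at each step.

Supplier A (CIF):
The CIF price already equals the CIF value: 93591.95
Import duty = 93591.95 × 11.4% = 10669.48
Buyer bears (A): 886.08 + 220.41 + 2279.31 = 3385.80
Landed cost (A) = invoice 93591.95 + 3385.80 + duty 10669.48 = 107647.23
Supplier B (EXW):
CIF value = EXW price + inland to port + export clearance + origin terminal + freight + insurance = 91094.62 + 1298.61 + 335.57 + 639.54 + 5102.78 + 163.48 = 98634.60
Import duty = 98634.60 × 11.4% = 11244.34
Buyer bears (B): 1298.61 + 335.57 + 639.54 + 5102.78 + 163.48 + 886.08 + 220.41 + 2279.31 = 10925.78
Landed cost (B) = invoice 91094.62 + 10925.78 + duty 11244.34 = 113264.74
Difference = |107647.23 − 113264.74| = 5617.51

Supplier A is cheaper by USD 5617.51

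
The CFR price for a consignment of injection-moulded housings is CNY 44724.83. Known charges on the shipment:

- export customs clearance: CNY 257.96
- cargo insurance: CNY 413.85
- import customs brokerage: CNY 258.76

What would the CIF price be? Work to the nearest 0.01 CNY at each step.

Not relevant to the conversion: export clearance — on the seller under both CFR and CIF; already in the CFR price and stays in the CIF price. brokerage — on the buyer under both terms; not part of either seller's price.
From CFR to CIF, the seller additionally bears: insurance.
CIF price = 44724.83 + 413.85 = 45138.68

CIF price: CNY 45138.68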